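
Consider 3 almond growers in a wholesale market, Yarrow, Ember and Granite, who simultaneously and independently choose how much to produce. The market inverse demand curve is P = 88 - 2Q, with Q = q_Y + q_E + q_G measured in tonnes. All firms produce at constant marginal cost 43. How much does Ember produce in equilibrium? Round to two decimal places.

Each firm earns π_i = (88 - 2Q)q_i - 43q_i.
First-order condition (treating rivals' output as given): 45 - 4q_i - 2·Σ_{j≠i} q_j = 0.
By symmetry each firm produces the same amount; substituting Σ_{j≠i} q_j = 2q_i yields q_i = 45/8.

5.63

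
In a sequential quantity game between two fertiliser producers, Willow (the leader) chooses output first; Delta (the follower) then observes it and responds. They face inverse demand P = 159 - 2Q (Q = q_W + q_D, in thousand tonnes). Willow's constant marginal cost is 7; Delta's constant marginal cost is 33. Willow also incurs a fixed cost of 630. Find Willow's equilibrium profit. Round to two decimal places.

Solve by backward induction. Given q_W, the follower Delta maximises π_D = (159 - 2q_W - 2q_D)q_D - 33q_D.
Follower FOC: 126 - 2q_W - 4q_D = 0, so q_D(q_W) = (126 - 2q_W)/4.
Willow substitutes q_D(q_W) into its own profit: π_W = q_W(159 - 2q_W - (126 - 2q_W)/2) - 7q_W = (96 - q_W)q_W - 7q_W.
The leader's first-order condition 89 - 2q_W = 0 yields q_W = 89/2.
Then q_D = (126 - 2·(89/2))/4 = 37/4.
Price P = 159 - 2·(215/4) = 103/2.
Willow's profit: (103/2 - 7)·(89/2) - 630 = 1350.2500.

1350.25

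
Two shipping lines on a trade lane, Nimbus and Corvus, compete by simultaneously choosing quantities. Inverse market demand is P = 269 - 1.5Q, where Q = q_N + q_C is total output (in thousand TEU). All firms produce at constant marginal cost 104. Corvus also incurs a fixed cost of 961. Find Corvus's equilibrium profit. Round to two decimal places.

1055.67

Each firm earns π_i = (269 - 1.5Q)q_i - 104q_i.
Setting ∂π_i/∂q_i = 0 with rivals' quantities fixed: 165 - 3q_i - (3/2)q_j = 0.
By symmetry each firm produces the same amount; substituting q_j = q_i yields q_i = 165/(9/2) = 110/3.
Price P = 269 - (3/2)·(220/3) = 159.
Corvus's profit: (159 - 104)·(110/3) - 961 = 1055.6667.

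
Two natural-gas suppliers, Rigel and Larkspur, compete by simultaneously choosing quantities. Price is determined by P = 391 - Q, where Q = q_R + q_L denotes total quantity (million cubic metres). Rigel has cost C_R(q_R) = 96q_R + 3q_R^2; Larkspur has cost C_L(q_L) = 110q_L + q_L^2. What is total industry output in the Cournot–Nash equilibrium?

92

Rigel's profit: π_R = (391 - Q)q_R - (96q_R + 3q_R²). Setting ∂π_R/∂q_R = 0: 295 - 8q_R - (q_L) = 0.
Larkspur's profit: π_L = (391 - Q)q_L - (110q_L + q_L²). Setting ∂π_L/∂q_L = 0: 281 - 4q_L - (q_R) = 0.
So q_R = (295 - q_L)/8 and q_L = (281 - q_R)/4.
Solving the pair: q_R = 29, q_L = 63.
Total output Q = 29 + 63 = 92.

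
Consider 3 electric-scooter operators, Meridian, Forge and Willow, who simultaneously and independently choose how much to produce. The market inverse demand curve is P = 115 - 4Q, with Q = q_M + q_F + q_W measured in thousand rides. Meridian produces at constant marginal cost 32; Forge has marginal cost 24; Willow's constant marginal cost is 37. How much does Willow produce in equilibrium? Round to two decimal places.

3.75

Meridian's profit: π_M = (115 - 4Q)q_M - (32q_M). Setting ∂π_M/∂q_M = 0: 83 - 8q_M - 4(q_F + q_W) = 0.
Forge's profit: π_F = (115 - 4Q)q_F - (24q_F). Setting ∂π_F/∂q_F = 0: 91 - 8q_F - 4(q_M + q_W) = 0.
Willow's profit: π_W = (115 - 4Q)q_W - (37q_W). Setting ∂π_W/∂q_W = 0: 78 - 8q_W - 4(q_M + q_F) = 0.
Summing all 3 equations gives 252 − 16Q = 0, hence Q = 63/4.
Back-substituting: q_M = (83 − 63)/4 = 5, q_F = (91 − 63)/4 = 7, q_W = (78 − 63)/4 = 15/4.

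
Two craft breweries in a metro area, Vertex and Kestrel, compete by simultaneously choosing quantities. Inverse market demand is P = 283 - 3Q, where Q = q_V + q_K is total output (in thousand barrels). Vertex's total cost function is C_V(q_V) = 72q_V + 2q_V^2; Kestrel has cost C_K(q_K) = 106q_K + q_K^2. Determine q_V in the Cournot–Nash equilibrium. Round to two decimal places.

16.30

Vertex's profit: π_V = (283 - 3Q)q_V - (72q_V + 2q_V²). Setting ∂π_V/∂q_V = 0: 211 - 10q_V - 3(q_K) = 0.
Kestrel's profit: π_K = (283 - 3Q)q_K - (106q_K + q_K²). Setting ∂π_K/∂q_K = 0: 177 - 8q_K - 3(q_V) = 0.
Rearranging gives the reaction functions q_V = (211 - 3q_K)/10 and q_K = (177 - 3q_V)/8.
Solving the pair: q_V = 1157/71, q_K = 1137/71.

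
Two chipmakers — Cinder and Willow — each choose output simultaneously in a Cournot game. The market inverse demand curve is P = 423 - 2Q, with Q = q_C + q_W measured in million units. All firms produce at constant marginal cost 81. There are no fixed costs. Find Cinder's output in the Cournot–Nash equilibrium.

Each firm earns π_i = (423 - 2Q)q_i - 81q_i.
First-order condition (treating rivals' output as given): 342 - 4q_i - 2q_j = 0.
With identical firms every q_j equals q_i, so q_j = q_i and 342 = 6q_i, giving q_i = 57.

57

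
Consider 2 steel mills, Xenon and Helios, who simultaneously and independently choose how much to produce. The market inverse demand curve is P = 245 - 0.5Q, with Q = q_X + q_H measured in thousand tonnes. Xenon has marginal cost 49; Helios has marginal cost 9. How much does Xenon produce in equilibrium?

104

Xenon's profit: π_X = (245 - 0.5Q)q_X - (49q_X). Setting ∂π_X/∂q_X = 0: 196 - q_X - (1/2)(q_H) = 0.
Helios's first-order condition: 236 - q_H - (1/2)(q_X) = 0.
Rearranging gives the reaction functions q_X = (196 - (1/2)q_H) and q_H = (236 - (1/2)q_X).
Solving the pair: q_X = 104, q_H = 184.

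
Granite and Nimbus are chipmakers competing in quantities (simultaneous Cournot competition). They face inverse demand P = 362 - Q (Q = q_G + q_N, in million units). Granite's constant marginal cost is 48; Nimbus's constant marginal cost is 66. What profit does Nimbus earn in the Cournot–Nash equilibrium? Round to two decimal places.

8587.11

Granite's profit: π_G = (362 - Q)q_G - (48q_G). Setting ∂π_G/∂q_G = 0: 314 - 2q_G - (q_N) = 0.
Nimbus's first-order condition: 296 - 2q_N - (q_G) = 0.
Best responses: q_G = (314 - q_N)/2, q_N = (296 - q_G)/2.
Substituting one into the other gives q_G = 332/3 and q_N = 278/3.
Price P = 362 - 610/3 = 476/3.
Nimbus's profit: (476/3 - 66)·(278/3) = 8587.1111.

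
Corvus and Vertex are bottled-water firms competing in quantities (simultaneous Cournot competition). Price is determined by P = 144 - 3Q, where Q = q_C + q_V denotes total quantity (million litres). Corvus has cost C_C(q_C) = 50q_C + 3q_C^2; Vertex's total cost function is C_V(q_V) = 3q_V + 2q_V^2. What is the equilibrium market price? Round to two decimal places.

91.92

Corvus's profit: π_C = (144 - 3Q)q_C - (50q_C + 3q_C²). Setting ∂π_C/∂q_C = 0: 94 - 12q_C - 3(q_V) = 0.
Vertex's profit: π_V = (144 - 3Q)q_V - (3q_V + 2q_V²). Setting ∂π_V/∂q_V = 0: 141 - 10q_V - 3(q_C) = 0.
So q_C = (94 - 3q_V)/12 and q_V = (141 - 3q_C)/10.
Solving the pair: q_C = 517/111, q_V = 470/37.
Total output Q = 1927/111, so price P = 144 - 3·(1927/111) = 91.9189.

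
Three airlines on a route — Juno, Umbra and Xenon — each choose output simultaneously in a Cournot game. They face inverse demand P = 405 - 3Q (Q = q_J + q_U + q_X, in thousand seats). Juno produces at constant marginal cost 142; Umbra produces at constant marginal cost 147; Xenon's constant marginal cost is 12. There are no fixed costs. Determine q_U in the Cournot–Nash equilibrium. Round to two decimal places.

Juno's profit: π_J = (405 - 3Q)q_J - (142q_J). Setting ∂π_J/∂q_J = 0: 263 - 6q_J - 3(q_U + q_X) = 0.
Umbra's profit: π_U = (405 - 3Q)q_U - (147q_U). Setting ∂π_U/∂q_U = 0: 258 - 6q_U - 3(q_J + q_X) = 0.
Xenon's first-order condition: 393 - 6q_X - 3(q_J + q_U) = 0.
Summing all 3 equations gives 914 − 12Q = 0, hence Q = 457/6.
Back-substituting: q_J = (263 − 457/2)/3 = 23/2, q_U = (258 − 457/2)/3 = 59/6, q_X = (393 − 457/2)/3 = 329/6.

9.83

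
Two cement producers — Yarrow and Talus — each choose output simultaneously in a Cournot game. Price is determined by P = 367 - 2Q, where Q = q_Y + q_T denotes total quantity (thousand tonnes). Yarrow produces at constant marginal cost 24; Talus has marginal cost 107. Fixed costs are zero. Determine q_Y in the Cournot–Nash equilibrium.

71

Yarrow's profit: π_Y = (367 - 2Q)q_Y - (24q_Y). Setting ∂π_Y/∂q_Y = 0: 343 - 4q_Y - 2(q_T) = 0.
Talus's first-order condition: 260 - 4q_T - 2(q_Y) = 0.
Rearranging gives the reaction functions q_Y = (343 - 2q_T)/4 and q_T = (260 - 2q_Y)/4.
Solving the pair: q_Y = 71, q_T = 59/2.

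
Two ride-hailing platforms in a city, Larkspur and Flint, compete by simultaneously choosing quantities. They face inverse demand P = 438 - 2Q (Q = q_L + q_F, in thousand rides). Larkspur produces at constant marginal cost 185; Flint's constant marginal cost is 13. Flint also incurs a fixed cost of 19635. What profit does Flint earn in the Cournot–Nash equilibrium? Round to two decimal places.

165.50

Larkspur's profit: π_L = (438 - 2Q)q_L - (185q_L). Setting ∂π_L/∂q_L = 0: 253 - 4q_L - 2(q_F) = 0.
Flint's profit: π_F = (438 - 2Q)q_F - (13q_F). Setting ∂π_F/∂q_F = 0: 425 - 4q_F - 2(q_L) = 0.
Best responses: q_L = (253 - 2q_F)/4, q_F = (425 - 2q_L)/4.
Solving the pair: q_L = 27/2, q_F = 199/2.
Price P = 438 - 2·113 = 212.
Flint's profit: (212 - 13)·(199/2) - 19635 = 331/2.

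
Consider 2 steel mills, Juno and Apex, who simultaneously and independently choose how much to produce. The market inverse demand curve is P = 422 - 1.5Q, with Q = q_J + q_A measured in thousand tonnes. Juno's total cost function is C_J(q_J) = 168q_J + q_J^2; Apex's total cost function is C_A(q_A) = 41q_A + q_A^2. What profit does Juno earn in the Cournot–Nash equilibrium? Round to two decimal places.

2356.73

Juno's profit: π_J = (422 - 1.5Q)q_J - (168q_J + q_J²). Setting ∂π_J/∂q_J = 0: 254 - 5q_J - (3/2)(q_A) = 0.
Apex's profit: π_A = (422 - 1.5Q)q_A - (41q_A + q_A²). Setting ∂π_A/∂q_A = 0: 381 - 5q_A - (3/2)(q_J) = 0.
Best responses: q_J = (254 - (3/2)q_A)/5, q_A = (381 - (3/2)q_J)/5.
Solving the pair: q_J = 30.7033, q_A = 66.9890.
Price P = 422 - (3/2)·(1270/13) = 275.4615.
Juno's profit: 275.4615·30.7033 - 168·30.7033 - 30.7033² = 2356.7311.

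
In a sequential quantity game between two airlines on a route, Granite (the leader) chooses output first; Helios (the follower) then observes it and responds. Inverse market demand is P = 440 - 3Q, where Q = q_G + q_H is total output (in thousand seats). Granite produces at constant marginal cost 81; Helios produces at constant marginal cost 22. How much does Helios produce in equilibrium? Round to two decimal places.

The follower Helios best-responds to any q_G: π_H = (440 - 3Q)q_H - 22q_H.
Follower FOC: 418 - 3q_G - 6q_H = 0, so q_H(q_G) = (418 - 3q_G)/6.
The leader anticipates this reaction. Substituting into P = 440 - 3Q gives P = 231 - (3/2)q_G, so π_G = (231 - (3/2)q_G)q_G - 81q_G.
Maximising: ∂π_G/∂q_G = 150 - 3q_G = 0, giving q_G = 50.
Then q_H = (418 - 3·50)/6 = 134/3.

44.67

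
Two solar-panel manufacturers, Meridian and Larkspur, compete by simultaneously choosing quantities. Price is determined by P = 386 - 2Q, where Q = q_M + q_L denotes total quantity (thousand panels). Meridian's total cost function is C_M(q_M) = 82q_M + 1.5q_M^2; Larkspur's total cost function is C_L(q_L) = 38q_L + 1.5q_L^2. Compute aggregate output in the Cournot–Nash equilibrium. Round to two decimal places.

72.44

Meridian's profit: π_M = (386 - 2Q)q_M - (82q_M + (3/2)q_M²). Setting ∂π_M/∂q_M = 0: 304 - 7q_M - 2(q_L) = 0.
Larkspur's first-order condition: 348 - 7q_L - 2(q_M) = 0.
Best responses: q_M = (304 - 2q_L)/7, q_L = (348 - 2q_M)/7.
Solving the pair: q_M = 1432/45, q_L = 1828/45.
Total output Q = 1432/45 + 1828/45 = 652/9.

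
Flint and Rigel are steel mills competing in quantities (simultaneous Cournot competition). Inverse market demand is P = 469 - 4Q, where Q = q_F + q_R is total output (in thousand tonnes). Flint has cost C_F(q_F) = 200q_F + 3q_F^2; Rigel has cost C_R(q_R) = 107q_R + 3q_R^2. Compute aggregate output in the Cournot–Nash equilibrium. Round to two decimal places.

Flint's profit: π_F = (469 - 4Q)q_F - (200q_F + 3q_F²). Setting ∂π_F/∂q_F = 0: 269 - 14q_F - 4(q_R) = 0.
Rigel's profit: π_R = (469 - 4Q)q_R - (107q_R + 3q_R²). Setting ∂π_R/∂q_R = 0: 362 - 14q_R - 4(q_F) = 0.
Rearranging gives the reaction functions q_F = (269 - 4q_R)/14 and q_R = (362 - 4q_F)/14.
Substituting one into the other gives q_F = 1159/90 and q_R = 998/45.
Total output Q = 1159/90 + 998/45 = 631/18.

35.06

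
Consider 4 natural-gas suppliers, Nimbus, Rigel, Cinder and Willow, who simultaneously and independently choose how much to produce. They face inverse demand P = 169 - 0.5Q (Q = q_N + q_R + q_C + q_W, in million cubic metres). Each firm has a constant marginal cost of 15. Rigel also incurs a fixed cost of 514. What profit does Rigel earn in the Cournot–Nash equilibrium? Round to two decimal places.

A representative firm's profit is π_i = q_i(169 - 0.5Q) - 15q_i.
First-order condition (treating rivals' output as given): 154 - q_i - (1/2)·Σ_{j≠i} q_j = 0.
By symmetry each firm produces the same amount; substituting Σ_{j≠i} q_j = 3q_i yields q_i = 154/(5/2) = 308/5.
Price P = 169 - (1/2)·(1232/5) = 229/5.
Rigel's profit: (229/5 - 15)·(308/5) - 514 = 1383.2800.

1383.28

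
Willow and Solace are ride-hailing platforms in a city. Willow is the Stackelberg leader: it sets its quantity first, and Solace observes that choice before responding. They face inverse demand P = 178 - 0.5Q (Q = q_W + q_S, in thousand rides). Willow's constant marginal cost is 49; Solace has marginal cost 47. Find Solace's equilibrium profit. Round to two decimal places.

The follower Solace best-responds to any q_W: π_S = (178 - 0.5Q)q_S - 47q_S.
∂π_S/∂q_S = 131 - (1/2)q_W - q_S = 0 gives the reaction function q_S = (131 - (1/2)q_W).
The leader anticipates this reaction. Substituting into P = 178 - 0.5Q gives P = 225/2 - (1/4)q_W, so π_W = (225/2 - (1/4)q_W)q_W - 49q_W.
Maximising: ∂π_W/∂q_W = 127/2 - (1/2)q_W = 0, giving q_W = 127.
Then q_S = (131 - (1/2)·127) = 135/2.
Price P = 178 - (1/2)·(389/2) = 323/4.
Solace's profit: (323/4 - 47)·(135/2) = 2278.1250.

2278.13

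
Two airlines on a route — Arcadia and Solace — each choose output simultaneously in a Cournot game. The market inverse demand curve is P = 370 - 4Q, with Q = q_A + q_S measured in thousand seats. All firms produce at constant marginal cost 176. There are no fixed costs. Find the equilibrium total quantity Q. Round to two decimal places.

A representative firm's profit is π_i = q_i(370 - 4Q) - 176q_i.
Setting ∂π_i/∂q_i = 0 with rivals' quantities fixed: 194 - 8q_i - 4q_j = 0.
With identical firms every q_j equals q_i, so q_j = q_i and 194 = 12q_i, giving q_i = 97/6.
Total output Q = 97/6 + 97/6 = 97/3.

32.33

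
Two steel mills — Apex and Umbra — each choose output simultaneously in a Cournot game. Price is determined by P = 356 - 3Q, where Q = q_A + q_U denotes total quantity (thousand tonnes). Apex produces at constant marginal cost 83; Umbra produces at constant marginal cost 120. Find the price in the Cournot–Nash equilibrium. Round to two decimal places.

Apex's profit: π_A = (356 - 3Q)q_A - (83q_A). Setting ∂π_A/∂q_A = 0: 273 - 6q_A - 3(q_U) = 0.
Umbra's first-order condition: 236 - 6q_U - 3(q_A) = 0.
Best responses: q_A = (273 - 3q_U)/6, q_U = (236 - 3q_A)/6.
Substituting one into the other gives q_A = 310/9 and q_U = 199/9.
Total output Q = 509/9, so price P = 356 - 3·(509/9) = 559/3.

186.33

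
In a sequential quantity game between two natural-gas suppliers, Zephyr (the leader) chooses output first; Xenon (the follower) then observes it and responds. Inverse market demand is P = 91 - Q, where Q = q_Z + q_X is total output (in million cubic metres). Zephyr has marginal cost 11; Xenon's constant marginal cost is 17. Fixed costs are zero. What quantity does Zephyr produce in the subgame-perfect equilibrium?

Solve by backward induction. Given q_Z, the follower Xenon maximises π_X = (91 - q_Z - q_X)q_X - 17q_X.
∂π_X/∂q_X = 74 - q_Z - 2q_X = 0 gives the reaction function q_X = (74 - q_Z)/2.
The leader anticipates this reaction. Substituting into P = 91 - Q gives P = 54 - (1/2)q_Z, so π_Z = (54 - (1/2)q_Z)q_Z - 11q_Z.
Leader FOC: 43 - q_Z = 0, so q_Z = 43.
Then q_X = (74 - 43)/2 = 31/2.

43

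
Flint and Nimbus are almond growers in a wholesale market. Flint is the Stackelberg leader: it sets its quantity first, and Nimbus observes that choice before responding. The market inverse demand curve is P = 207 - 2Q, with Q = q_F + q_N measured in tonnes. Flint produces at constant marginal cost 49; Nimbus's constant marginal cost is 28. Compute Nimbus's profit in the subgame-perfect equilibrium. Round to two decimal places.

The follower Nimbus best-responds to any q_F: π_N = (207 - 2Q)q_N - 28q_N.
∂π_N/∂q_N = 179 - 2q_F - 4q_N = 0 gives the reaction function q_N = (179 - 2q_F)/4.
Flint substitutes q_N(q_F) into its own profit: π_F = q_F(207 - 2q_F - (179 - 2q_F)/2) - 49q_F = (235/2 - q_F)q_F - 49q_F.
The leader's first-order condition 137/2 - 2q_F = 0 yields q_F = 137/4.
Then q_N = (179 - 2·(137/4))/4 = 221/8.
Price P = 207 - 2·(495/8) = 333/4.
Nimbus's profit: (333/4 - 28)·(221/8) = 1526.2813.

1526.28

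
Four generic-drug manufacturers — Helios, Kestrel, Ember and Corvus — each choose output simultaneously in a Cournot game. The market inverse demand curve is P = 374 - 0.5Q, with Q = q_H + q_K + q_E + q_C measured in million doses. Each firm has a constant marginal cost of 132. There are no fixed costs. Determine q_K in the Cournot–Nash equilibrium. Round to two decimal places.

A representative firm's profit is π_i = q_i(374 - 0.5Q) - 132q_i.
First-order condition (treating rivals' output as given): 242 - q_i - (1/2)·Σ_{j≠i} q_j = 0.
With identical firms every q_j equals q_i, so Σ_{j≠i} q_j = 3q_i and 242 = (5/2)q_i, giving q_i = 484/5.

96.80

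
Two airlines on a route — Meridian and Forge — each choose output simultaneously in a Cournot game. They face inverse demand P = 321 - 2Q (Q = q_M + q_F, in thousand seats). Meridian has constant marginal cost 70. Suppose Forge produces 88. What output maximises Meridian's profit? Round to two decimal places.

18.75

With the rival's output fixed at 88, Meridian's profit is π_M = (321 - 2·88 - 2q_M)q_M - (70q_M) = (145 - 2q_M)q_M - (70q_M).
∂π_M/∂q_M = 75 - 4q_M = 0, so q_M = 75/4.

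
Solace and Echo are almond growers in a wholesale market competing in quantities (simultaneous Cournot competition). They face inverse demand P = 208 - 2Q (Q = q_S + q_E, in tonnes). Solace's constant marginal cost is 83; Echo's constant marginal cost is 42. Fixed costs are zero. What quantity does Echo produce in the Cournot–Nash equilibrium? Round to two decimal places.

34.50

Solace's profit: π_S = (208 - 2Q)q_S - (83q_S). Setting ∂π_S/∂q_S = 0: 125 - 4q_S - 2(q_E) = 0.
Echo's first-order condition: 166 - 4q_E - 2(q_S) = 0.
Rearranging gives the reaction functions q_S = (125 - 2q_E)/4 and q_E = (166 - 2q_S)/4.
Substituting one into the other gives q_S = 14 and q_E = 69/2.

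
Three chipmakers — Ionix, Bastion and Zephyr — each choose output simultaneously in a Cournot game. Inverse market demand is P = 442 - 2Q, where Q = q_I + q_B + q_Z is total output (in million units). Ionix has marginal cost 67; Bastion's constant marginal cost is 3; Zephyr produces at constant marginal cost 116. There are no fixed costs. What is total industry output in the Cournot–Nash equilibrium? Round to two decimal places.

Ionix's profit: π_I = (442 - 2Q)q_I - (67q_I). Setting ∂π_I/∂q_I = 0: 375 - 4q_I - 2(q_B + q_Z) = 0.
Bastion's profit: π_B = (442 - 2Q)q_B - (3q_B). Setting ∂π_B/∂q_B = 0: 439 - 4q_B - 2(q_I + q_Z) = 0.
Zephyr's first-order condition: 326 - 4q_Z - 2(q_I + q_B) = 0.
Adding the 3 conditions: 1140 − 4Q − 4Q = 0, i.e. Q = 285/2.
Back-substituting: q_I = (375 − 285)/2 = 45, q_B = (439 − 285)/2 = 77, q_Z = (326 − 285)/2 = 41/2.
Total output Q = 45 + 77 + 41/2 = 285/2.

142.50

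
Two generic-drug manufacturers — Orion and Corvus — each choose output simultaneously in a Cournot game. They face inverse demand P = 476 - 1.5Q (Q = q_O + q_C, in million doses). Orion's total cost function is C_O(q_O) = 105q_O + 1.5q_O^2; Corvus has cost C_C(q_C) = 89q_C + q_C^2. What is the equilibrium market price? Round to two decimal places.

Orion's profit: π_O = (476 - 1.5Q)q_O - (105q_O + (3/2)q_O²). Setting ∂π_O/∂q_O = 0: 371 - 6q_O - (3/2)(q_C) = 0.
Corvus's first-order condition: 387 - 5q_C - (3/2)(q_O) = 0.
Rearranging gives the reaction functions q_O = (371 - (3/2)q_C)/6 and q_C = (387 - (3/2)q_O)/5.
Substituting one into the other gives q_O = 45.9279 and q_C = 63.6216.
Total output Q = 109.5495, so price P = 476 - (3/2)·109.5495 = 311.6757.

311.68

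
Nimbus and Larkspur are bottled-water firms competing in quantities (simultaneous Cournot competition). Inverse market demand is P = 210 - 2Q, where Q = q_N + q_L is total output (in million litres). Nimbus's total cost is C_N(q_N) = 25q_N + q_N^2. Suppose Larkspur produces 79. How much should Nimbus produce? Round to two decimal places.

With the rival's output fixed at 79, Nimbus's profit is π_N = (210 - 2·79 - 2q_N)q_N - (25q_N + q_N²) = (52 - 2q_N)q_N - (25q_N + q_N²).
∂π_N/∂q_N = 27 - 6q_N = 0, so q_N = 9/2.

4.50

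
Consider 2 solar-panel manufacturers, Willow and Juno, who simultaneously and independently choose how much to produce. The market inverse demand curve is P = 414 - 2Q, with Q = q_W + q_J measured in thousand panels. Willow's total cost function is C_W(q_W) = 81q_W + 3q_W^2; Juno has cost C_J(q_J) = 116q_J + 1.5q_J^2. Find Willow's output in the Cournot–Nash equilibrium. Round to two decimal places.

Willow's profit: π_W = (414 - 2Q)q_W - (81q_W + 3q_W²). Setting ∂π_W/∂q_W = 0: 333 - 10q_W - 2(q_J) = 0.
Juno's profit: π_J = (414 - 2Q)q_J - (116q_J + (3/2)q_J²). Setting ∂π_J/∂q_J = 0: 298 - 7q_J - 2(q_W) = 0.
Rearranging gives the reaction functions q_W = (333 - 2q_J)/10 and q_J = (298 - 2q_W)/7.
Solving the pair: q_W = 1735/66, q_J = 1157/33.

26.29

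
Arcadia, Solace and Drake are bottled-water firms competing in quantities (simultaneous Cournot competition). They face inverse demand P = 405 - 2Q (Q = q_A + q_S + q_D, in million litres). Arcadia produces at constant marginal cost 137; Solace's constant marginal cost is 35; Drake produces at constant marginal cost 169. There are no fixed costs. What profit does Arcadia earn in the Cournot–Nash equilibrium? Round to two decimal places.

1225.13

Arcadia's profit: π_A = (405 - 2Q)q_A - (137q_A). Setting ∂π_A/∂q_A = 0: 268 - 4q_A - 2(q_S + q_D) = 0.
Solace's first-order condition: 370 - 4q_S - 2(q_A + q_D) = 0.
Drake's profit: π_D = (405 - 2Q)q_D - (169q_D). Setting ∂π_D/∂q_D = 0: 236 - 4q_D - 2(q_A + q_S) = 0.
Summing all 3 equations gives 874 − 8Q = 0, hence Q = 437/4.
Back-substituting: q_A = (268 − 437/2)/2 = 99/4, q_S = (370 − 437/2)/2 = 303/4, q_D = (236 − 437/2)/2 = 35/4.
Price P = 405 - 2·(437/4) = 373/2.
Arcadia's profit: (373/2 - 137)·(99/4) = 1225.1250.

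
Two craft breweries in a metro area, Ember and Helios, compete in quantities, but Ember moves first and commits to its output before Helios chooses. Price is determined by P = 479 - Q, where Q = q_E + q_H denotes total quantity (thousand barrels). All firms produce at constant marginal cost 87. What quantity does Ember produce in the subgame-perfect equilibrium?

The follower Helios best-responds to any q_E: π_H = (479 - Q)q_H - 87q_H.
Follower FOC: 392 - q_E - 2q_H = 0, so q_H(q_E) = (392 - q_E)/2.
Ember substitutes q_H(q_E) into its own profit: π_E = q_E(479 - q_E - (392 - q_E)/2) - 87q_E = (283 - (1/2)q_E)q_E - 87q_E.
The leader's first-order condition 196 - q_E = 0 yields q_E = 196.
Then q_H = (392 - 196)/2 = 98.

196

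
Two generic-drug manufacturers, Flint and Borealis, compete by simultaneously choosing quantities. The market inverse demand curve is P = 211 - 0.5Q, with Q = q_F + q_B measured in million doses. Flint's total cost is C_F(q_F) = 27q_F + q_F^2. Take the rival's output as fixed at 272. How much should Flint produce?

With the rival's output fixed at 272, Flint's profit is π_F = (211 - (1/2)·272 - (1/2)q_F)q_F - (27q_F + q_F²) = (75 - (1/2)q_F)q_F - (27q_F + q_F²).
∂π_F/∂q_F = 48 - 3q_F = 0, so q_F = 16.

16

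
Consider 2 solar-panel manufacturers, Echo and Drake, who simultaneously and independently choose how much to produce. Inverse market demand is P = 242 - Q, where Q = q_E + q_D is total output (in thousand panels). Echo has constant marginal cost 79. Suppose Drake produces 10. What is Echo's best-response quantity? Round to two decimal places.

With the rival's output fixed at 10, Echo's profit is π_E = (242 - 10 - q_E)q_E - (79q_E) = (232 - q_E)q_E - (79q_E).
∂π_E/∂q_E = 153 - 2q_E = 0, so q_E = 153/2.

76.50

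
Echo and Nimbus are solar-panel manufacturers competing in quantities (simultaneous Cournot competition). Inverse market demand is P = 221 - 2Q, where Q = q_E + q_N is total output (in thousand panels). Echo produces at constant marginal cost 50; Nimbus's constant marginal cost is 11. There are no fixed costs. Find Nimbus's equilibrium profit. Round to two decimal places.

Echo's profit: π_E = (221 - 2Q)q_E - (50q_E). Setting ∂π_E/∂q_E = 0: 171 - 4q_E - 2(q_N) = 0.
Nimbus's first-order condition: 210 - 4q_N - 2(q_E) = 0.
Rearranging gives the reaction functions q_E = (171 - 2q_N)/4 and q_N = (210 - 2q_E)/4.
Substituting one into the other gives q_E = 22 and q_N = 83/2.
Price P = 221 - 2·(127/2) = 94.
Nimbus's profit: (94 - 11)·(83/2) = 3444.5000.

3444.50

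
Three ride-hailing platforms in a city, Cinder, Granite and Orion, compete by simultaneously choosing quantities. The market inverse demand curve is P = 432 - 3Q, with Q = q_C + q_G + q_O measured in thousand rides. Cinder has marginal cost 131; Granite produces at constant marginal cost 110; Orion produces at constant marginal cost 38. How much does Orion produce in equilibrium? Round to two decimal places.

Cinder's profit: π_C = (432 - 3Q)q_C - (131q_C). Setting ∂π_C/∂q_C = 0: 301 - 6q_C - 3(q_G + q_O) = 0.
Granite's first-order condition: 322 - 6q_G - 3(q_C + q_O) = 0.
Orion's first-order condition: 394 - 6q_O - 3(q_C + q_G) = 0.
Adding the 3 conditions: 1017 − 6Q − 6Q = 0, i.e. Q = 339/4.
Back-substituting: q_C = (301 − 1017/4)/3 = 187/12, q_G = (322 − 1017/4)/3 = 271/12, q_O = (394 − 1017/4)/3 = 559/12.

46.58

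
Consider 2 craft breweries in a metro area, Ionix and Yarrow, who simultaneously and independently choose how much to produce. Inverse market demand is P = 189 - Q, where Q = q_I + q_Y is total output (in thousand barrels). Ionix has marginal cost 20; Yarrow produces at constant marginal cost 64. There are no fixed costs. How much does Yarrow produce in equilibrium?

Ionix's profit: π_I = (189 - Q)q_I - (20q_I). Setting ∂π_I/∂q_I = 0: 169 - 2q_I - (q_Y) = 0.
Yarrow's first-order condition: 125 - 2q_Y - (q_I) = 0.
Best responses: q_I = (169 - q_Y)/2, q_Y = (125 - q_I)/2.
Substituting one into the other gives q_I = 71 and q_Y = 27.

27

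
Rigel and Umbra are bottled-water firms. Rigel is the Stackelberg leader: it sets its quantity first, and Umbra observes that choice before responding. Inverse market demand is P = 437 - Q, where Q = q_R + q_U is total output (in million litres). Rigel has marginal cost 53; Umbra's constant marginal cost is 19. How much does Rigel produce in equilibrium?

175

Solve by backward induction. Given q_R, the follower Umbra maximises π_U = (437 - q_R - q_U)q_U - 19q_U.
Setting the follower's marginal profit to zero, 418 - q_R - 2q_U = 0, i.e. q_U = (418 - q_R)/2.
The leader anticipates this reaction. Substituting into P = 437 - Q gives P = 228 - (1/2)q_R, so π_R = (228 - (1/2)q_R)q_R - 53q_R.
Maximising: ∂π_R/∂q_R = 175 - q_R = 0, giving q_R = 175.
Then q_U = (418 - 175)/2 = 243/2.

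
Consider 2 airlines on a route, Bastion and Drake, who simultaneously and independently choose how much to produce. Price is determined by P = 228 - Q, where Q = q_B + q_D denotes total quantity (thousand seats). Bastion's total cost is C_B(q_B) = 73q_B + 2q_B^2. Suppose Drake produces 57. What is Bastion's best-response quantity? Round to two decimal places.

With the rival's output fixed at 57, Bastion's profit is π_B = (228 - 57 - q_B)q_B - (73q_B + 2q_B²) = (171 - q_B)q_B - (73q_B + 2q_B²).
∂π_B/∂q_B = 98 - 6q_B = 0, so q_B = 49/3.

16.33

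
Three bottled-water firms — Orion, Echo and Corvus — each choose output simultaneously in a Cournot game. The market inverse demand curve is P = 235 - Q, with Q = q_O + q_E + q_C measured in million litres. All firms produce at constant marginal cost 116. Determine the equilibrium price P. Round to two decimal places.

145.75

Each firm earns π_i = (235 - Q)q_i - 116q_i.
First-order condition (treating rivals' output as given): 119 - 2q_i - Σ_{j≠i} q_j = 0.
With identical firms every q_j equals q_i, so Σ_{j≠i} q_j = 2q_i and 119 = 4q_i, giving q_i = 119/4.
Total output Q = 357/4, so price P = 235 - 357/4 = 583/4.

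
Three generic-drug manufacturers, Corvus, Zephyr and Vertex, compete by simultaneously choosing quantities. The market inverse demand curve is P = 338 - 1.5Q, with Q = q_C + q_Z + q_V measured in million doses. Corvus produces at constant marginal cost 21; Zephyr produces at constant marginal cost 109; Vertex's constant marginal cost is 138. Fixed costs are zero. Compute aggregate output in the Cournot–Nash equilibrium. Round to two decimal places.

Corvus's profit: π_C = (338 - 1.5Q)q_C - (21q_C). Setting ∂π_C/∂q_C = 0: 317 - 3q_C - (3/2)(q_Z + q_V) = 0.
Zephyr's profit: π_Z = (338 - 1.5Q)q_Z - (109q_Z). Setting ∂π_Z/∂q_Z = 0: 229 - 3q_Z - (3/2)(q_C + q_V) = 0.
Vertex's first-order condition: 200 - 3q_V - (3/2)(q_C + q_Z) = 0.
Adding the 3 first-order conditions: 746 − 6Q = 0, so Q = 373/3.
Back-substituting: q_C = (317 − 373/2)/(3/2) = 87, q_Z = (229 − 373/2)/(3/2) = 85/3, q_V = (200 − 373/2)/(3/2) = 9.
Total output Q = 87 + 85/3 + 9 = 373/3.

124.33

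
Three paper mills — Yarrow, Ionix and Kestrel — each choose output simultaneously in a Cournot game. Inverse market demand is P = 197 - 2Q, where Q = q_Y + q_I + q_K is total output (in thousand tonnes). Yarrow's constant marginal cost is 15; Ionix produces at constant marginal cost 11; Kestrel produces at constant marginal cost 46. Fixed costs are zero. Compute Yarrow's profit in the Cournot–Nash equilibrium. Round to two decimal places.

Yarrow's profit: π_Y = (197 - 2Q)q_Y - (15q_Y). Setting ∂π_Y/∂q_Y = 0: 182 - 4q_Y - 2(q_I + q_K) = 0.
Ionix's profit: π_I = (197 - 2Q)q_I - (11q_I). Setting ∂π_I/∂q_I = 0: 186 - 4q_I - 2(q_Y + q_K) = 0.
Kestrel's first-order condition: 151 - 4q_K - 2(q_Y + q_I) = 0.
Adding the 3 conditions: 519 − 4Q − 4Q = 0, i.e. Q = 519/8.
Back-substituting: q_Y = (182 − 519/4)/2 = 209/8, q_I = (186 − 519/4)/2 = 225/8, q_K = (151 − 519/4)/2 = 85/8.
Price P = 197 - 2·(519/8) = 269/4.
Yarrow's profit: (269/4 - 15)·(209/8) = 1365.0313.

1365.03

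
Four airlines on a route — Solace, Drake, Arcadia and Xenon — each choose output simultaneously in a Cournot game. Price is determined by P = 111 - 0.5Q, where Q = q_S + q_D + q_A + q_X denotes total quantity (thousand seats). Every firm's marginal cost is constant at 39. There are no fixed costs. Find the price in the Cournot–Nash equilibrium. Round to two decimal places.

A representative firm's profit is π_i = q_i(111 - 0.5Q) - 39q_i.
First-order condition (treating rivals' output as given): 72 - q_i - (1/2)·Σ_{j≠i} q_j = 0.
With identical firms every q_j equals q_i, so Σ_{j≠i} q_j = 3q_i and 72 = (5/2)q_i, giving q_i = 144/5.
Total output Q = 576/5, so price P = 111 - (1/2)·(576/5) = 267/5.

53.40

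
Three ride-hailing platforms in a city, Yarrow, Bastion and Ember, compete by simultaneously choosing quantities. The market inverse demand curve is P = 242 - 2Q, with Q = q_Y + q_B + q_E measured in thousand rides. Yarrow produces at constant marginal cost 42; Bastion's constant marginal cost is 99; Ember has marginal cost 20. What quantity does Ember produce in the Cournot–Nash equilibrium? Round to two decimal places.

Yarrow's profit: π_Y = (242 - 2Q)q_Y - (42q_Y). Setting ∂π_Y/∂q_Y = 0: 200 - 4q_Y - 2(q_B + q_E) = 0.
Bastion's first-order condition: 143 - 4q_B - 2(q_Y + q_E) = 0.
Ember's profit: π_E = (242 - 2Q)q_E - (20q_E). Setting ∂π_E/∂q_E = 0: 222 - 4q_E - 2(q_Y + q_B) = 0.
Adding the 3 conditions: 565 − 4Q − 4Q = 0, i.e. Q = 565/8.
Back-substituting: q_Y = (200 − 565/4)/2 = 235/8, q_B = (143 − 565/4)/2 = 7/8, q_E = (222 − 565/4)/2 = 323/8.

40.38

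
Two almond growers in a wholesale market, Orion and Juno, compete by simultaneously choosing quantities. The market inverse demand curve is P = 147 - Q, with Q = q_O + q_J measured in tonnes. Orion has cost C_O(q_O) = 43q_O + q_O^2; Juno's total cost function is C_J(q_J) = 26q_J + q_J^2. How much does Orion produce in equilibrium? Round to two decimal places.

Orion's profit: π_O = (147 - Q)q_O - (43q_O + q_O²). Setting ∂π_O/∂q_O = 0: 104 - 4q_O - (q_J) = 0.
Juno's first-order condition: 121 - 4q_J - (q_O) = 0.
Rearranging gives the reaction functions q_O = (104 - q_J)/4 and q_J = (121 - q_O)/4.
Solving the pair: q_O = 59/3, q_J = 76/3.

19.67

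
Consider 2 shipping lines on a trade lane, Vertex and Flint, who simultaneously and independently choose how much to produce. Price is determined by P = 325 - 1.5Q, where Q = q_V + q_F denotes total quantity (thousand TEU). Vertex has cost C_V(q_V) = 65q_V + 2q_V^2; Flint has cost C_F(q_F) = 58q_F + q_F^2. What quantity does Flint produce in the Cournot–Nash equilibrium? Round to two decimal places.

45.16

Vertex's profit: π_V = (325 - 1.5Q)q_V - (65q_V + 2q_V²). Setting ∂π_V/∂q_V = 0: 260 - 7q_V - (3/2)(q_F) = 0.
Flint's first-order condition: 267 - 5q_F - (3/2)(q_V) = 0.
So q_V = (260 - (3/2)q_F)/7 and q_F = (267 - (3/2)q_V)/5.
Substituting one into the other gives q_V = 27.4656 and q_F = 45.1603.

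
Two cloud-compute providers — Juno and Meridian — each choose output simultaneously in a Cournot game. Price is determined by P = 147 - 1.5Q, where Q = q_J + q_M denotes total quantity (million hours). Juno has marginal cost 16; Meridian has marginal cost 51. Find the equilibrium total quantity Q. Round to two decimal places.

50.44

Juno's profit: π_J = (147 - 1.5Q)q_J - (16q_J). Setting ∂π_J/∂q_J = 0: 131 - 3q_J - (3/2)(q_M) = 0.
Meridian's first-order condition: 96 - 3q_M - (3/2)(q_J) = 0.
Rearranging gives the reaction functions q_J = (131 - (3/2)q_M)/3 and q_M = (96 - (3/2)q_J)/3.
Solving the pair: q_J = 332/9, q_M = 122/9.
Total output Q = 332/9 + 122/9 = 454/9.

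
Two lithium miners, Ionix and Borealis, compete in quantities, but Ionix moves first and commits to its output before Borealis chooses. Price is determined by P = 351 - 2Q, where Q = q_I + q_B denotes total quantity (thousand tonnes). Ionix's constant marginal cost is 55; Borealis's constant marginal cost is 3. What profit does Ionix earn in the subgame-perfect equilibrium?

The follower Borealis best-responds to any q_I: π_B = (351 - 2Q)q_B - 3q_B.
Follower FOC: 348 - 2q_I - 4q_B = 0, so q_B(q_I) = (348 - 2q_I)/4.
Ionix substitutes q_B(q_I) into its own profit: π_I = q_I(351 - 2q_I - (348 - 2q_I)/2) - 55q_I = (177 - q_I)q_I - 55q_I.
Leader FOC: 122 - 2q_I = 0, so q_I = 61.
Then q_B = (348 - 2·61)/4 = 113/2.
Price P = 351 - 2·(235/2) = 116.
Ionix's profit: (116 - 55)·61 = 3721.

3721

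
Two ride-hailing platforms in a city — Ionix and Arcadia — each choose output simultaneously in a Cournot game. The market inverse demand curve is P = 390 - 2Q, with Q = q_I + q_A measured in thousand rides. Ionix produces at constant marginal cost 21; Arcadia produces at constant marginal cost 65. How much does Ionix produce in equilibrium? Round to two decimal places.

68.83

Ionix's profit: π_I = (390 - 2Q)q_I - (21q_I). Setting ∂π_I/∂q_I = 0: 369 - 4q_I - 2(q_A) = 0.
Arcadia's first-order condition: 325 - 4q_A - 2(q_I) = 0.
Rearranging gives the reaction functions q_I = (369 - 2q_A)/4 and q_A = (325 - 2q_I)/4.
Substituting one into the other gives q_I = 413/6 and q_A = 281/6.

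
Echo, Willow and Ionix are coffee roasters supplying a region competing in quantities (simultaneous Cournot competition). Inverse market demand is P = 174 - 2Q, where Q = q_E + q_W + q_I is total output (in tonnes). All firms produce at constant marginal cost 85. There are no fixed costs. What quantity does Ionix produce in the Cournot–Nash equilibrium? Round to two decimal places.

11.13

Each firm earns π_i = (174 - 2Q)q_i - 85q_i.
Setting ∂π_i/∂q_i = 0 with rivals' quantities fixed: 89 - 4q_i - 2·Σ_{j≠i} q_j = 0.
By symmetry each firm produces the same amount; substituting Σ_{j≠i} q_j = 2q_i yields q_i = 89/8.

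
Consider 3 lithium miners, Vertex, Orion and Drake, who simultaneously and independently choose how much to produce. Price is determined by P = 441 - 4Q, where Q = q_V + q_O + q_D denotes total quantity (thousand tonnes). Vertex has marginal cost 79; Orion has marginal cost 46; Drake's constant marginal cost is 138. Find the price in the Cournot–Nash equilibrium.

176

Vertex's profit: π_V = (441 - 4Q)q_V - (79q_V). Setting ∂π_V/∂q_V = 0: 362 - 8q_V - 4(q_O + q_D) = 0.
Orion's profit: π_O = (441 - 4Q)q_O - (46q_O). Setting ∂π_O/∂q_O = 0: 395 - 8q_O - 4(q_V + q_D) = 0.
Drake's profit: π_D = (441 - 4Q)q_D - (138q_D). Setting ∂π_D/∂q_D = 0: 303 - 8q_D - 4(q_V + q_O) = 0.
Summing all 3 equations gives 1060 − 16Q = 0, hence Q = 265/4.
Back-substituting: q_V = (362 − 265)/4 = 97/4, q_O = (395 − 265)/4 = 65/2, q_D = (303 − 265)/4 = 19/2.
Total output Q = 265/4, so price P = 441 - 4·(265/4) = 176.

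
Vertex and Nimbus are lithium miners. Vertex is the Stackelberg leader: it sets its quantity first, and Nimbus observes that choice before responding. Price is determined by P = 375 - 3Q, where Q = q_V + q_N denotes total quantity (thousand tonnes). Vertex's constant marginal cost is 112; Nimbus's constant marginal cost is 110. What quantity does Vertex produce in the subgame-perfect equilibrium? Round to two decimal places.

43.50

The follower Nimbus best-responds to any q_V: π_N = (375 - 3Q)q_N - 110q_N.
Setting the follower's marginal profit to zero, 265 - 3q_V - 6q_N = 0, i.e. q_N = (265 - 3q_V)/6.
Vertex substitutes q_N(q_V) into its own profit: π_V = q_V(375 - 3q_V - (265 - 3q_V)/2) - 112q_V = (485/2 - (3/2)q_V)q_V - 112q_V.
Maximising: ∂π_V/∂q_V = 261/2 - 3q_V = 0, giving q_V = 87/2.
Then q_N = (265 - 3·(87/2))/6 = 269/12.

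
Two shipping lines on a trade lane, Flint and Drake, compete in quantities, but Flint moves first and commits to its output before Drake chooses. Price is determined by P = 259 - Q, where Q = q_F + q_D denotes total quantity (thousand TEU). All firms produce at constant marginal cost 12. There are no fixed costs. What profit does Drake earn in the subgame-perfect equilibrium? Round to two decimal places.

The follower Drake best-responds to any q_F: π_D = (259 - Q)q_D - 12q_D.
Setting the follower's marginal profit to zero, 247 - q_F - 2q_D = 0, i.e. q_D = (247 - q_F)/2.
The leader anticipates this reaction. Substituting into P = 259 - Q gives P = 271/2 - (1/2)q_F, so π_F = (271/2 - (1/2)q_F)q_F - 12q_F.
The leader's first-order condition 247/2 - q_F = 0 yields q_F = 247/2.
Then q_D = (247 - 247/2)/2 = 247/4.
Price P = 259 - 741/4 = 295/4.
Drake's profit: (295/4 - 12)·(247/4) = 3813.0625.

3813.06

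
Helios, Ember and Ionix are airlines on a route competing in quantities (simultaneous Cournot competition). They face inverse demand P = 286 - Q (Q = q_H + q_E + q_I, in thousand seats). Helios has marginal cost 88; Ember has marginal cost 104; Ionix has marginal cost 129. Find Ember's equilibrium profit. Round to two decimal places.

Helios's profit: π_H = (286 - Q)q_H - (88q_H). Setting ∂π_H/∂q_H = 0: 198 - 2q_H - (q_E + q_I) = 0.
Ember's profit: π_E = (286 - Q)q_E - (104q_E). Setting ∂π_E/∂q_E = 0: 182 - 2q_E - (q_H + q_I) = 0.
Ionix's first-order condition: 157 - 2q_I - (q_H + q_E) = 0.
Summing all 3 equations gives 537 − 4Q = 0, hence Q = 537/4.
Back-substituting: q_H = (198 − 537/4) = 255/4, q_E = (182 − 537/4) = 191/4, q_I = (157 − 537/4) = 91/4.
Price P = 286 - 537/4 = 607/4.
Ember's profit: (607/4 - 104)·(191/4) = 2280.0625.

2280.06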